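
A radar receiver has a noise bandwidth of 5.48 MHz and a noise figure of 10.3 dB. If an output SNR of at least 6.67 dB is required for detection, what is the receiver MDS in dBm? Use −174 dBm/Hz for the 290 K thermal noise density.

−89.6 dBm

Sensitivity = −174 + 10 log₁₀(B) + NF + SNR_min
= −174 + 67.39 + 10.3 + 6.67
= −89.64 dBm → −89.6 dBm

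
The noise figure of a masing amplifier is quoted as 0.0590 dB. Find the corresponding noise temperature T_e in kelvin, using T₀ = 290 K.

3.97 K

F = 10^(0.0590/10) = 1.01368
T_e = (F − 1)·T₀ = (1.01368 − 1) × 290 = 3.97 K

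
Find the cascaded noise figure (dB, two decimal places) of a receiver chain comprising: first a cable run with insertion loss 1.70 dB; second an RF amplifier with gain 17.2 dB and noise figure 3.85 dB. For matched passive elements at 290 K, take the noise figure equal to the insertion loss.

Convert to linear (a loss of L dB is a gain of −L dB): F_i = 10^(NF_i/10), G_i = 10^(G_i,dB/10)
  Stage 1: F_1 = 10^(1.70/10) = 1.479, G_1 = 10^(−1.70/10) = 0.6761
  Stage 2: F_2 = 10^(3.85/10) = 2.427, G_2 = 10^(17.2/10) = 52.48
Friis cascade:
  F = 1.479 + (2.427 − 1)/0.6761 = 3.589
NF = 10 log₁₀(3.589) = 5.55 dB

5.55 dB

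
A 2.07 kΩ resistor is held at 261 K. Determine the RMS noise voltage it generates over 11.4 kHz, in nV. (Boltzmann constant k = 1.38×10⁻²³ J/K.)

583 nV

V_n = √(4kTRB)
4kTRB = 4 × 1.38×10⁻²³ × 261 × 2.07×10³ × 1.14×10⁴ = 3.40×10⁻¹³ V²
V_n = √(3.40×10⁻¹³) = 5.83×10⁻⁷ V = 583 nV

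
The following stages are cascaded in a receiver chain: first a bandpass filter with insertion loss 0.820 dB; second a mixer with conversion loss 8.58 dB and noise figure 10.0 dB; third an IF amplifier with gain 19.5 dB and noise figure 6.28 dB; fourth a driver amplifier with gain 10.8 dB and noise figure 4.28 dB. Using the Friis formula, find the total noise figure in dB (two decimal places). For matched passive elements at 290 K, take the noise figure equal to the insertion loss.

16.08 dB

Convert to linear (a loss of L dB is a gain of −L dB): F_i = 10^(NF_i/10), G_i = 10^(G_i,dB/10)
  Stage 1: F_1 = 10^(0.820/10) = 1.208, G_1 = 10^(−0.820/10) = 0.8279
  Stage 2: F_2 = 10^(10.0/10) = 10.00, G_2 = 10^(−8.58/10) = 0.1387
  Stage 3: F_3 = 10^(6.28/10) = 4.246, G_3 = 10^(19.5/10) = 89.13
  Stage 4: F_4 = 10^(4.28/10) = 2.679, G_4 = 10^(10.8/10) = 12.02
Friis cascade:
  F = 1.208 + (10.00 − 1)/0.8279 + (4.246 − 1)/0.1148 + (2.679 − 1)/10.23 = 40.52
NF = 10 log₁₀(40.52) = 16.08 dB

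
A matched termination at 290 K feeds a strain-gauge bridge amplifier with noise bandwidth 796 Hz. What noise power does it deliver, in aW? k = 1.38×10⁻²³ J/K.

P_n = kTB = 1.38×10⁻²³ × 290 × 7.96×10² = 3.19×10⁻¹⁸ W = 3.19 aW

3.19 aW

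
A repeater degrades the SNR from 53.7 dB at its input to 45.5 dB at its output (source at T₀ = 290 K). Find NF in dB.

8.2 dB

NF (dB) = SNR_in(dB) − SNR_out(dB) when the source is at T₀
NF = 53.7 − 45.5 = 8.2 dB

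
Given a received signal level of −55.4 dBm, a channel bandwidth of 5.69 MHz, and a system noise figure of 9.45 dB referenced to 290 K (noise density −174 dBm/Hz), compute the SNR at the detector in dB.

Noise floor: N = −174 + 10 log₁₀(B) + NF
10 log₁₀(5.69×10⁶) = 67.55 dB
N = −174 + 67.55 + 9.45 = −97.00 dBm
SNR = P_sig − N = −55.4 − (−97.00) = 41.60 dB → 41.6 dB

41.6 dB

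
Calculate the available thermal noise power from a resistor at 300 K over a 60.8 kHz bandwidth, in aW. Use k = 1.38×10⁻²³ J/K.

P_n = kTB = 1.38×10⁻²³ × 300 × 6.08×10⁴ = 2.52×10⁻¹⁶ W = 252 aW

252 aW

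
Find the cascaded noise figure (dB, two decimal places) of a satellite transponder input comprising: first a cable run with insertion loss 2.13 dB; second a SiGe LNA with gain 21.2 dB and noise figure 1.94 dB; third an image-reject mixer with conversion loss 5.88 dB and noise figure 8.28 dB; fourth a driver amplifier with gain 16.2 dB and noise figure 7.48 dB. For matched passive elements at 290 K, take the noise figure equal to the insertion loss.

Convert to linear (a loss of L dB is a gain of −L dB): F_i = 10^(NF_i/10), G_i = 10^(G_i,dB/10)
  Stage 1: F_1 = 10^(2.13/10) = 1.633, G_1 = 10^(−2.13/10) = 0.6124
  Stage 2: F_2 = 10^(1.94/10) = 1.563, G_2 = 10^(21.2/10) = 131.8
  Stage 3: F_3 = 10^(8.28/10) = 6.730, G_3 = 10^(−5.88/10) = 0.2582
  Stage 4: F_4 = 10^(7.48/10) = 5.598, G_4 = 10^(16.2/10) = 41.69
Friis cascade:
  F = 1.633 + (1.563 − 1)/0.6124 + (6.730 − 1)/80.72 + (5.598 − 1)/20.84 = 2.844
NF = 10 log₁₀(2.844) = 4.54 dB

4.54 dB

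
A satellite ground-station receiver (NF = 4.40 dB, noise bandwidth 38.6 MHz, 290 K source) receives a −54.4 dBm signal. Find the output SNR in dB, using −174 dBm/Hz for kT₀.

39.3 dB

Noise floor: N = −174 + 10 log₁₀(B) + NF
10 log₁₀(3.86×10⁷) = 75.87 dB
N = −174 + 75.87 + 4.40 = −93.73 dBm
SNR = P_sig − N = −54.4 − (−93.73) = 39.33 dB → 39.3 dB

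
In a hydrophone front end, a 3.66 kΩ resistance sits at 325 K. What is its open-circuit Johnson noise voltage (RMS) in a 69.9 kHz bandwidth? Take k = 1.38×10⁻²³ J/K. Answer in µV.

2.14 µV

V_n = √(4kTRB)
4kTRB = 4 × 1.38×10⁻²³ × 325 × 3.66×10³ × 6.99×10⁴ = 4.59×10⁻¹² V²
V_n = √(4.59×10⁻¹²) = 2.14×10⁻⁶ V = 2.14 µV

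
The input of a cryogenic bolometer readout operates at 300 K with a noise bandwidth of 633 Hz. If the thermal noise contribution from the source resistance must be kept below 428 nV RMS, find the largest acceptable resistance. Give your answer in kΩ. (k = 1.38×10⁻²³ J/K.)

17.5 kΩ

Johnson–Nyquist: V_n = √(4kTRB) ⇒ R = V_n² / (4kTB)
4kTB = 4 × 1.38×10⁻²³ × 300 × 6.33×10² = 1.05×10⁻¹⁷
R = (4.28×10⁻⁷)² / 1.05×10⁻¹⁷ = 1.75×10⁴ Ω = 17.5 kΩ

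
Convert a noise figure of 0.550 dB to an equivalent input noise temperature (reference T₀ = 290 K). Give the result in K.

39.2 K

F = 10^(0.550/10) = 1.13501
T_e = (F − 1)·T₀ = (1.13501 − 1) × 290 = 39.2 K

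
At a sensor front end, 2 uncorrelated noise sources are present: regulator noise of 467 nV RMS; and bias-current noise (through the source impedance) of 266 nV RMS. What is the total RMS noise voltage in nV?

Uncorrelated sources add in power (mean-square): V_tot = √(ΣV_i²)
V_tot = √[(4.67×10⁻⁷)² + (2.66×10⁻⁷)²] = 5.37×10⁻⁷ V = 537 nV

537 nV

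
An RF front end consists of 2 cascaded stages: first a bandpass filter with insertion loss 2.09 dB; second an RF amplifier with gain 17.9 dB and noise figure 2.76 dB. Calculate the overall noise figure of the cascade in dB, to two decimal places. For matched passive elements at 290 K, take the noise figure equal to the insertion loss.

4.85 dB

Convert to linear (a loss of L dB is a gain of −L dB): F_i = 10^(NF_i/10), G_i = 10^(G_i,dB/10)
  Stage 1: F_1 = 10^(2.09/10) = 1.618, G_1 = 10^(−2.09/10) = 0.6180
  Stage 2: F_2 = 10^(2.76/10) = 1.888, G_2 = 10^(17.9/10) = 61.66
Friis cascade:
  F = 1.618 + (1.888 − 1)/0.6180 = 3.055
NF = 10 log₁₀(3.055) = 4.85 dB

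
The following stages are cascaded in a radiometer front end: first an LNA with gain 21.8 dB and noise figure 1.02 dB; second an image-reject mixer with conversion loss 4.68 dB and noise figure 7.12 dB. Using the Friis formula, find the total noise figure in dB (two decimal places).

Convert to linear (a loss of L dB is a gain of −L dB): F_i = 10^(NF_i/10), G_i = 10^(G_i,dB/10)
  Stage 1: F_1 = 10^(1.02/10) = 1.265, G_1 = 10^(21.8/10) = 151.4
  Stage 2: F_2 = 10^(7.12/10) = 5.152, G_2 = 10^(−4.68/10) = 0.3404
Friis cascade:
  F = 1.265 + (5.152 − 1)/151.4 = 1.292
NF = 10 log₁₀(1.292) = 1.11 dB

1.11 dB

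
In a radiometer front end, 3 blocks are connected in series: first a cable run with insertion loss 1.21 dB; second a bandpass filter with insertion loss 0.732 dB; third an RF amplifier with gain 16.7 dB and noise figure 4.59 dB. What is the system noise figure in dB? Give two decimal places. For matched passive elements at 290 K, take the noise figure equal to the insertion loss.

6.53 dB

Convert to linear (a loss of L dB is a gain of −L dB): F_i = 10^(NF_i/10), G_i = 10^(G_i,dB/10)
  Stage 1: F_1 = 10^(1.21/10) = 1.321, G_1 = 10^(−1.21/10) = 0.7568
  Stage 2: F_2 = 10^(0.732/10) = 1.184, G_2 = 10^(−0.732/10) = 0.8449
  Stage 3: F_3 = 10^(4.59/10) = 2.877, G_3 = 10^(16.7/10) = 46.77
Friis cascade:
  F = 1.321 + (1.184 − 1)/0.7568 + (2.877 − 1)/0.6394 = 4.500
NF = 10 log₁₀(4.500) = 6.53 dB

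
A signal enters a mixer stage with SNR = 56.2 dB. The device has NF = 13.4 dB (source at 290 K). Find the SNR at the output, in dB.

By definition F = SNR_in/SNR_out, so in dB: SNR_out = SNR_in − NF
SNR_out = 56.2 − 13.4 = 42.8 dB

42.8 dB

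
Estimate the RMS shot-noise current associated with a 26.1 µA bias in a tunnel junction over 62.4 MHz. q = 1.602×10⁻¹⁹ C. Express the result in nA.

I_n = √(2qI·B)
2qI·B = 2 × 1.602×10⁻¹⁹ × 2.61×10⁻⁵ × 6.24×10⁷ = 5.22×10⁻¹⁶ A²
I_n = √(5.22×10⁻¹⁶) = 2.28×10⁻⁸ A = 22.8 nA

22.8 nA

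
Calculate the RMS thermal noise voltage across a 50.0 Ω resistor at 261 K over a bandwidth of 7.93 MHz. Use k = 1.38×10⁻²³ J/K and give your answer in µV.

V_n = √(4kTRB)
4kTRB = 4 × 1.38×10⁻²³ × 261 × 5.00×10¹ × 7.93×10⁶ = 5.71×10⁻¹² V²
V_n = √(5.71×10⁻¹²) = 2.39×10⁻⁶ V = 2.39 µV

2.39 µV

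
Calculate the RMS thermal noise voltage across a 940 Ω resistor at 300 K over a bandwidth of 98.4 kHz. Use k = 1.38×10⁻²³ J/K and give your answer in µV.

1.24 µV

V_n = √(4kTRB)
4kTRB = 4 × 1.38×10⁻²³ × 300 × 9.40×10² × 9.84×10⁴ = 1.53×10⁻¹² V²
V_n = √(1.53×10⁻¹²) = 1.24×10⁻⁶ V = 1.24 µV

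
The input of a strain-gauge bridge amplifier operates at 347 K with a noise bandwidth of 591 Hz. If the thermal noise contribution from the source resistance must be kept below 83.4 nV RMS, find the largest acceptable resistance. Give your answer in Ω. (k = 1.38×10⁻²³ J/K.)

Johnson–Nyquist: V_n = √(4kTRB) ⇒ R = V_n² / (4kTB)
4kTB = 4 × 1.38×10⁻²³ × 347 × 5.91×10² = 1.13×10⁻¹⁷
R = (8.34×10⁻⁸)² / 1.13×10⁻¹⁷ = 6.14×10² Ω = 614 Ω

614 Ω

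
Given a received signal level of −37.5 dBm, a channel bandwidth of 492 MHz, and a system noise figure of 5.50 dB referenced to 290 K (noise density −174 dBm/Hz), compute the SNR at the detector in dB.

Noise floor: N = −174 + 10 log₁₀(B) + NF
10 log₁₀(4.92×10⁸) = 86.92 dB
N = −174 + 86.92 + 5.50 = −81.58 dBm
SNR = P_sig − N = −37.5 − (−81.58) = 44.08 dB → 44.1 dB

44.1 dB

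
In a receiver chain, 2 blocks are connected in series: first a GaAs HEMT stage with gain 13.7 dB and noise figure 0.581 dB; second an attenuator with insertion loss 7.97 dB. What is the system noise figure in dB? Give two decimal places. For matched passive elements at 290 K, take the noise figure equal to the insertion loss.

Convert to linear (a loss of L dB is a gain of −L dB): F_i = 10^(NF_i/10), G_i = 10^(G_i,dB/10)
  Stage 1: F_1 = 10^(0.581/10) = 1.143, G_1 = 10^(13.7/10) = 23.44
  Stage 2: F_2 = 10^(7.97/10) = 6.266, G_2 = 10^(−7.97/10) = 0.1596
Friis cascade:
  F = 1.143 + (6.266 − 1)/23.44 = 1.368
NF = 10 log₁₀(1.368) = 1.36 dB

1.36 dB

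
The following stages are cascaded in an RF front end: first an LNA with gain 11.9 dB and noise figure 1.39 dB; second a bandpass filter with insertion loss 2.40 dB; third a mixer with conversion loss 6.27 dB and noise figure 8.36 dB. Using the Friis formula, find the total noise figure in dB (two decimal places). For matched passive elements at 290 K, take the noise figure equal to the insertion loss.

3.18 dB

Convert to linear (a loss of L dB is a gain of −L dB): F_i = 10^(NF_i/10), G_i = 10^(G_i,dB/10)
  Stage 1: F_1 = 10^(1.39/10) = 1.377, G_1 = 10^(11.9/10) = 15.49
  Stage 2: F_2 = 10^(2.40/10) = 1.738, G_2 = 10^(−2.40/10) = 0.5754
  Stage 3: F_3 = 10^(8.36/10) = 6.855, G_3 = 10^(−6.27/10) = 0.2360
Friis cascade:
  F = 1.377 + (1.738 − 1)/15.49 + (6.855 − 1)/8.913 = 2.082
NF = 10 log₁₀(2.082) = 3.18 dB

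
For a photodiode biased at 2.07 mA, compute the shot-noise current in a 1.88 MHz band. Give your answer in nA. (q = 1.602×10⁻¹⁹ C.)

I_n = √(2qI·B)
2qI·B = 2 × 1.602×10⁻¹⁹ × 2.07×10⁻³ × 1.88×10⁶ = 1.25×10⁻¹⁵ A²
I_n = √(1.25×10⁻¹⁵) = 3.53×10⁻⁸ A = 35.3 nA

35.3 nA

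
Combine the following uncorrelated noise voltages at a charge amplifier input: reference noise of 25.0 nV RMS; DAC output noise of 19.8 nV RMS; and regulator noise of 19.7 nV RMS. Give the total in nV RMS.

Uncorrelated sources add in power (mean-square): V_tot = √(ΣV_i²)
V_tot = √[(2.50×10⁻⁸)² + (1.98×10⁻⁸)² + (1.97×10⁻⁸)²] = 3.75×10⁻⁸ V = 37.5 nV

37.5 nV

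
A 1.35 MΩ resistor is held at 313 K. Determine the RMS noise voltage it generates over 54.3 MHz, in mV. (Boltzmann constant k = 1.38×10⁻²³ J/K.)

V_n = √(4kTRB)
4kTRB = 4 × 1.38×10⁻²³ × 313 × 1.35×10⁶ × 5.43×10⁷ = 1.27×10⁻⁶ V²
V_n = √(1.27×10⁻⁶) = 1.13×10⁻³ V = 1.13 mV

1.13 mV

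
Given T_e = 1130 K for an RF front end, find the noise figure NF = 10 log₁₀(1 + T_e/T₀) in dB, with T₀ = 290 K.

6.90 dB

F = 1 + T_e/T₀ = 1 + 1130/290 = 4.89655
NF = 10 log₁₀(4.89655) = 6.90 dB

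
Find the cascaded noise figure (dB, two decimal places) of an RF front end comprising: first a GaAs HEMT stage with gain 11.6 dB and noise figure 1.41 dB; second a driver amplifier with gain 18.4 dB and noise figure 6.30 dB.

2.07 dB

Convert to linear (a loss of L dB is a gain of −L dB): F_i = 10^(NF_i/10), G_i = 10^(G_i,dB/10)
  Stage 1: F_1 = 10^(1.41/10) = 1.384, G_1 = 10^(11.6/10) = 14.45
  Stage 2: F_2 = 10^(6.30/10) = 4.266, G_2 = 10^(18.4/10) = 69.18
Friis cascade:
  F = 1.384 + (4.266 − 1)/14.45 = 1.610
NF = 10 log₁₀(1.610) = 2.07 dB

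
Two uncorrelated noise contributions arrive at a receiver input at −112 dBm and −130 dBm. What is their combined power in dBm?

−111.9 dBm

Convert to linear, add, convert back:
P₁ = 6.31×10⁻¹⁵ W, P₂ = 1.00×10⁻¹⁶ W
P_tot = 6.41×10⁻¹⁵ W → 10 log₁₀(P_tot / 10⁻³) = −111.9 dBm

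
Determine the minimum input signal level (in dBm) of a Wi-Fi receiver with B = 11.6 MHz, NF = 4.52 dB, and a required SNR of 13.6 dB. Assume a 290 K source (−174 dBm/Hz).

−85.2 dBm

Sensitivity = −174 + 10 log₁₀(B) + NF + SNR_min
= −174 + 70.64 + 4.52 + 13.6
= −85.24 dBm → −85.2 dBm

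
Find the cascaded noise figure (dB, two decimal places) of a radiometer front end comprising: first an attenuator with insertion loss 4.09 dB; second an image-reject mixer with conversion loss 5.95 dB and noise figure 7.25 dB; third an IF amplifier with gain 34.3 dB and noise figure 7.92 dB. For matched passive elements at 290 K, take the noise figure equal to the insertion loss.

18.20 dB

Convert to linear (a loss of L dB is a gain of −L dB): F_i = 10^(NF_i/10), G_i = 10^(G_i,dB/10)
  Stage 1: F_1 = 10^(4.09/10) = 2.564, G_1 = 10^(−4.09/10) = 0.3899
  Stage 2: F_2 = 10^(7.25/10) = 5.309, G_2 = 10^(−5.95/10) = 0.2541
  Stage 3: F_3 = 10^(7.92/10) = 6.194, G_3 = 10^(34.3/10) = 2692
Friis cascade:
  F = 2.564 + (5.309 − 1)/0.3899 + (6.194 − 1)/0.09908 = 66.04
NF = 10 log₁₀(66.04) = 18.20 dB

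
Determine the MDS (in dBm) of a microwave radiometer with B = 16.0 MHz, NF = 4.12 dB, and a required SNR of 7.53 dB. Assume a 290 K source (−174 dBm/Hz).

Sensitivity = −174 + 10 log₁₀(B) + NF + SNR_min
= −174 + 72.04 + 4.12 + 7.53
= −90.31 dBm → −90.3 dBm

−90.3 dBm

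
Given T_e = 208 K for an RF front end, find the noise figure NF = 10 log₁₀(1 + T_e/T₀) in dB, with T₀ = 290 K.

2.35 dB

F = 1 + T_e/T₀ = 1 + 208/290 = 1.71724
NF = 10 log₁₀(1.71724) = 2.35 dB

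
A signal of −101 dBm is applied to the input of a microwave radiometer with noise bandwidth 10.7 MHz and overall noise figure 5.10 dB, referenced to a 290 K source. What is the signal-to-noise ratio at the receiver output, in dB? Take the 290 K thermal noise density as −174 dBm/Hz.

−2.4 dB

Noise floor: N = −174 + 10 log₁₀(B) + NF
10 log₁₀(1.07×10⁷) = 70.29 dB
N = −174 + 70.29 + 5.10 = −98.61 dBm
SNR = P_sig − N = −101 − (−98.61) = −2.39 dB → −2.4 dB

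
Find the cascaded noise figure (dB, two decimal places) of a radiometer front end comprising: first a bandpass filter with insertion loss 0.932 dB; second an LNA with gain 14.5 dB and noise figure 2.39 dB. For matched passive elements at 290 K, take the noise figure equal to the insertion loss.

3.32 dB

Convert to linear (a loss of L dB is a gain of −L dB): F_i = 10^(NF_i/10), G_i = 10^(G_i,dB/10)
  Stage 1: F_1 = 10^(0.932/10) = 1.239, G_1 = 10^(−0.932/10) = 0.8069
  Stage 2: F_2 = 10^(2.39/10) = 1.734, G_2 = 10^(14.5/10) = 28.18
Friis cascade:
  F = 1.239 + (1.734 − 1)/0.8069 = 2.149
NF = 10 log₁₀(2.149) = 3.32 dB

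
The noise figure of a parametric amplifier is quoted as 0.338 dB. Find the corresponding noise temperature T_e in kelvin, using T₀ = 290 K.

F = 10^(0.338/10) = 1.08094
T_e = (F − 1)·T₀ = (1.08094 − 1) × 290 = 23.5 K

23.5 K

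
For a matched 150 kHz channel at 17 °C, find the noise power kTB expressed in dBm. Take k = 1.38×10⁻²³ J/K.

−122.2 dBm

T = 17 °C + 273.15 = 290.15 K
P_n = kTB = 1.38×10⁻²³ × 290.15 × 1.50×10⁵ = 6.01×10⁻¹⁶ W
In dBm: 10 log₁₀(6.01×10⁻¹⁶ / 10⁻³) = −122.2 dBm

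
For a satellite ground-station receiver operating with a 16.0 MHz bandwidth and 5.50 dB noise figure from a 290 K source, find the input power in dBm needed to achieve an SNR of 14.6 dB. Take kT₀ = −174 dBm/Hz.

−81.9 dBm

Sensitivity = −174 + 10 log₁₀(B) + NF + SNR_min
= −174 + 72.04 + 5.50 + 14.6
= −81.86 dBm → −81.9 dBm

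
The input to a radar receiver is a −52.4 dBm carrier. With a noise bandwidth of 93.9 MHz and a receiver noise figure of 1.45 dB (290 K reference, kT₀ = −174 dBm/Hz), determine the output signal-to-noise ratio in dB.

40.4 dB

Noise floor: N = −174 + 10 log₁₀(B) + NF
10 log₁₀(9.39×10⁷) = 79.73 dB
N = −174 + 79.73 + 1.45 = −92.82 dBm
SNR = P_sig − N = −52.4 − (−92.82) = 40.42 dB → 40.4 dB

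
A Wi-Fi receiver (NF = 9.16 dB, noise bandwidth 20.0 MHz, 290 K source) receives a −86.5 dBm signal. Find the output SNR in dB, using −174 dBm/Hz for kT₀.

Noise floor: N = −174 + 10 log₁₀(B) + NF
10 log₁₀(2.00×10⁷) = 73.01 dB
N = −174 + 73.01 + 9.16 = −91.83 dBm
SNR = P_sig − N = −86.5 − (−91.83) = 5.33 dB → 5.3 dB

5.3 dB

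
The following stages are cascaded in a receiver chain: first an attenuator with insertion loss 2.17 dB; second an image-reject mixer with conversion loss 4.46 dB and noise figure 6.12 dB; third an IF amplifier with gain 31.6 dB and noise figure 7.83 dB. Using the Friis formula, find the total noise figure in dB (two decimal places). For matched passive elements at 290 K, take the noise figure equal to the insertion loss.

Convert to linear (a loss of L dB is a gain of −L dB): F_i = 10^(NF_i/10), G_i = 10^(G_i,dB/10)
  Stage 1: F_1 = 10^(2.17/10) = 1.648, G_1 = 10^(−2.17/10) = 0.6067
  Stage 2: F_2 = 10^(6.12/10) = 4.093, G_2 = 10^(−4.46/10) = 0.3581
  Stage 3: F_3 = 10^(7.83/10) = 6.067, G_3 = 10^(31.6/10) = 1445
Friis cascade:
  F = 1.648 + (4.093 − 1)/0.6067 + (6.067 − 1)/0.2173 = 30.07
NF = 10 log₁₀(30.07) = 14.78 dB

14.78 dB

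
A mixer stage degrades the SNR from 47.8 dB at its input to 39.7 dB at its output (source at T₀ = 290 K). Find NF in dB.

8.1 dB

NF (dB) = SNR_in(dB) − SNR_out(dB) when the source is at T₀
NF = 47.8 − 39.7 = 8.1 dB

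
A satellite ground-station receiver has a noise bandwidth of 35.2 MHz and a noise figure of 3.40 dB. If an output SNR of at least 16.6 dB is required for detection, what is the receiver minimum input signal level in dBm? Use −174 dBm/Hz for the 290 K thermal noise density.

−78.5 dBm

Sensitivity = −174 + 10 log₁₀(B) + NF + SNR_min
= −174 + 75.47 + 3.40 + 16.6
= −78.53 dBm → −78.5 dBm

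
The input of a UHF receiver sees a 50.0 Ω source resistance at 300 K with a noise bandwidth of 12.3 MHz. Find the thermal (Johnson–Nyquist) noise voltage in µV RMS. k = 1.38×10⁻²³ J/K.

V_n = √(4kTRB)
4kTRB = 4 × 1.38×10⁻²³ × 300 × 5.00×10¹ × 1.23×10⁷ = 1.02×10⁻¹¹ V²
V_n = √(1.02×10⁻¹¹) = 3.19×10⁻⁶ V = 3.19 µV

3.19 µV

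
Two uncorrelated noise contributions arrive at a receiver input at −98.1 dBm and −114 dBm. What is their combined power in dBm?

−98.0 dBm

Convert to linear, add, convert back:
P₁ = 1.55×10⁻¹³ W, P₂ = 3.98×10⁻¹⁵ W
P_tot = 1.59×10⁻¹³ W → 10 log₁₀(P_tot / 10⁻³) = −98.0 dBm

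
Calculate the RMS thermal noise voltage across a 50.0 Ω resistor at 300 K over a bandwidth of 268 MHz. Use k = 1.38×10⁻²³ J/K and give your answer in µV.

14.9 µV

V_n = √(4kTRB)
4kTRB = 4 × 1.38×10⁻²³ × 300 × 5.00×10¹ × 2.68×10⁸ = 2.22×10⁻¹⁰ V²
V_n = √(2.22×10⁻¹⁰) = 1.49×10⁻⁵ V = 14.9 µV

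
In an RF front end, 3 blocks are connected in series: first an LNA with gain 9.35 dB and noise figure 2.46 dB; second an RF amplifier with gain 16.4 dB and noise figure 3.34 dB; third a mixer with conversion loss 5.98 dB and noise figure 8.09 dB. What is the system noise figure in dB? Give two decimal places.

Convert to linear (a loss of L dB is a gain of −L dB): F_i = 10^(NF_i/10), G_i = 10^(G_i,dB/10)
  Stage 1: F_1 = 10^(2.46/10) = 1.762, G_1 = 10^(9.35/10) = 8.610
  Stage 2: F_2 = 10^(3.34/10) = 2.158, G_2 = 10^(16.4/10) = 43.65
  Stage 3: F_3 = 10^(8.09/10) = 6.442, G_3 = 10^(−5.98/10) = 0.2523
Friis cascade:
  F = 1.762 + (2.158 − 1)/8.610 + (6.442 − 1)/375.8 = 1.911
NF = 10 log₁₀(1.911) = 2.81 dB

2.81 dB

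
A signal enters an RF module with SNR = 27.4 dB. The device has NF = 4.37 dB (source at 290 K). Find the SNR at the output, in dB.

By definition F = SNR_in/SNR_out, so in dB: SNR_out = SNR_in − NF
SNR_out = 27.4 − 4.37 = 23.03 dB

23.03 dB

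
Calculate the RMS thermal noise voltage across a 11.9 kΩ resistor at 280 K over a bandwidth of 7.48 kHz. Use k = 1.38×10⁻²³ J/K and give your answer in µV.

V_n = √(4kTRB)
4kTRB = 4 × 1.38×10⁻²³ × 280 × 1.19×10⁴ × 7.48×10³ = 1.38×10⁻¹² V²
V_n = √(1.38×10⁻¹²) = 1.17×10⁻⁶ V = 1.17 µV

1.17 µV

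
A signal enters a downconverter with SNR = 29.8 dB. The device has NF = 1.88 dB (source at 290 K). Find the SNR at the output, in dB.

27.92 dB

By definition F = SNR_in/SNR_out, so in dB: SNR_out = SNR_in − NF
SNR_out = 29.8 − 1.88 = 27.92 dB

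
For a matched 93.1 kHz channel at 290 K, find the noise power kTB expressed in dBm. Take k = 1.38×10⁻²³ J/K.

P_n = kTB = 1.38×10⁻²³ × 290 × 9.31×10⁴ = 3.73×10⁻¹⁶ W
In dBm: 10 log₁₀(3.73×10⁻¹⁶ / 10⁻³) = −124.3 dBm

−124.3 dBm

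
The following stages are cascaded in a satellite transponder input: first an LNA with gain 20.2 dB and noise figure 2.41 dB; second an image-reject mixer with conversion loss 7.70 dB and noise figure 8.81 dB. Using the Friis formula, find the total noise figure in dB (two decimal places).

Convert to linear (a loss of L dB is a gain of −L dB): F_i = 10^(NF_i/10), G_i = 10^(G_i,dB/10)
  Stage 1: F_1 = 10^(2.41/10) = 1.742, G_1 = 10^(20.2/10) = 104.7
  Stage 2: F_2 = 10^(8.81/10) = 7.603, G_2 = 10^(−7.70/10) = 0.1698
Friis cascade:
  F = 1.742 + (7.603 − 1)/104.7 = 1.805
NF = 10 log₁₀(1.805) = 2.56 dB

2.56 dB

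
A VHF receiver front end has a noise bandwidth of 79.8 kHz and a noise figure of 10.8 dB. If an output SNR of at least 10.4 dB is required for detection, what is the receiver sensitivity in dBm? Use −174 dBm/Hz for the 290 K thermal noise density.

Sensitivity = −174 + 10 log₁₀(B) + NF + SNR_min
= −174 + 49.02 + 10.8 + 10.4
= −103.78 dBm → −103.8 dBm

−103.8 dBm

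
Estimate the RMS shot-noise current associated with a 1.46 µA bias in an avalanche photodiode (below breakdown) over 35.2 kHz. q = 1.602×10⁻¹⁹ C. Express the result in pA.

128 pA

I_n = √(2qI·B)
2qI·B = 2 × 1.602×10⁻¹⁹ × 1.46×10⁻⁶ × 3.52×10⁴ = 1.65×10⁻²⁰ A²
I_n = √(1.65×10⁻²⁰) = 1.28×10⁻¹⁰ A = 128 pA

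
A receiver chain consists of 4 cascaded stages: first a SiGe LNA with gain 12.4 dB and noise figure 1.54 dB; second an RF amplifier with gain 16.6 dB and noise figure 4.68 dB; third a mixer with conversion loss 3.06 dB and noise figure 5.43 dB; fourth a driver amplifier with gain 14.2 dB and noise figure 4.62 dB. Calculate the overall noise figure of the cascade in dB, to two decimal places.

1.89 dB

Convert to linear (a loss of L dB is a gain of −L dB): F_i = 10^(NF_i/10), G_i = 10^(G_i,dB/10)
  Stage 1: F_1 = 10^(1.54/10) = 1.426, G_1 = 10^(12.4/10) = 17.38
  Stage 2: F_2 = 10^(4.68/10) = 2.938, G_2 = 10^(16.6/10) = 45.71
  Stage 3: F_3 = 10^(5.43/10) = 3.491, G_3 = 10^(−3.06/10) = 0.4943
  Stage 4: F_4 = 10^(4.62/10) = 2.897, G_4 = 10^(14.2/10) = 26.30
Friis cascade:
  F = 1.426 + (2.938 − 1)/17.38 + (3.491 − 1)/794.3 + (2.897 − 1)/392.6 = 1.545
NF = 10 log₁₀(1.545) = 1.89 dB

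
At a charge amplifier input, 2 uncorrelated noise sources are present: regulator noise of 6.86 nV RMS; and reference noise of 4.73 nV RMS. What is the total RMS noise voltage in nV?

8.33 nV

Uncorrelated sources add in power (mean-square): V_tot = √(ΣV_i²)
V_tot = √[(6.86×10⁻⁹)² + (4.73×10⁻⁹)²] = 8.33×10⁻⁹ V = 8.33 nV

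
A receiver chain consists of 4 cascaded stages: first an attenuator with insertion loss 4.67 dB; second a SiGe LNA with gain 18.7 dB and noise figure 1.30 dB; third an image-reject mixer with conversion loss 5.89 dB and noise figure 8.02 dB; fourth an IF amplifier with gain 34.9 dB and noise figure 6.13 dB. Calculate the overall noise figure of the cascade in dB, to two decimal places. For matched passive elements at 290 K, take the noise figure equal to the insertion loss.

Convert to linear (a loss of L dB is a gain of −L dB): F_i = 10^(NF_i/10), G_i = 10^(G_i,dB/10)
  Stage 1: F_1 = 10^(4.67/10) = 2.931, G_1 = 10^(−4.67/10) = 0.3412
  Stage 2: F_2 = 10^(1.30/10) = 1.349, G_2 = 10^(18.7/10) = 74.13
  Stage 3: F_3 = 10^(8.02/10) = 6.339, G_3 = 10^(−5.89/10) = 0.2576
  Stage 4: F_4 = 10^(6.13/10) = 4.102, G_4 = 10^(34.9/10) = 3090
Friis cascade:
  F = 2.931 + (1.349 − 1)/0.3412 + (6.339 − 1)/25.29 + (4.102 − 1)/6.516 = 4.641
NF = 10 log₁₀(4.641) = 6.67 dB

6.67 dB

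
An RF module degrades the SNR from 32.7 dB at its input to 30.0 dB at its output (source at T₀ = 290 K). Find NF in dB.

2.7 dB

NF (dB) = SNR_in(dB) − SNR_out(dB) when the source is at T₀
NF = 32.7 − 30.0 = 2.7 dB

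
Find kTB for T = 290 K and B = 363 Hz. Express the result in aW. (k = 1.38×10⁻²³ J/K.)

P_n = kTB = 1.38×10⁻²³ × 290 × 3.63×10² = 1.45×10⁻¹⁸ W = 1.45 aW

1.45 aW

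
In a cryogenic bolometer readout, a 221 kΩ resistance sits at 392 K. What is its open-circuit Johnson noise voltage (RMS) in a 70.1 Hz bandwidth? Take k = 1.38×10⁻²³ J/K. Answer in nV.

V_n = √(4kTRB)
4kTRB = 4 × 1.38×10⁻²³ × 392 × 2.21×10⁵ × 7.01×10¹ = 3.35×10⁻¹³ V²
V_n = √(3.35×10⁻¹³) = 5.79×10⁻⁷ V = 579 nV

579 nV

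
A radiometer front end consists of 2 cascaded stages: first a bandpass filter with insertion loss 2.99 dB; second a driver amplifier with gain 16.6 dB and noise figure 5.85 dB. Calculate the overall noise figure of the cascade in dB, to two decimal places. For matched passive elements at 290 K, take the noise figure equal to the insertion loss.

Convert to linear (a loss of L dB is a gain of −L dB): F_i = 10^(NF_i/10), G_i = 10^(G_i,dB/10)
  Stage 1: F_1 = 10^(2.99/10) = 1.991, G_1 = 10^(−2.99/10) = 0.5023
  Stage 2: F_2 = 10^(5.85/10) = 3.846, G_2 = 10^(16.6/10) = 45.71
Friis cascade:
  F = 1.991 + (3.846 − 1)/0.5023 = 7.656
NF = 10 log₁₀(7.656) = 8.84 dB

8.84 dB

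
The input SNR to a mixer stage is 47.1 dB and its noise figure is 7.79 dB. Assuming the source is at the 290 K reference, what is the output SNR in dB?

By definition F = SNR_in/SNR_out, so in dB: SNR_out = SNR_in − NF
SNR_out = 47.1 − 7.79 = 39.31 dB

39.31 dB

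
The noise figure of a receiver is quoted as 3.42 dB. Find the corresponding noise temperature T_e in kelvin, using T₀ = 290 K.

347 K

F = 10^(3.42/10) = 2.19786
T_e = (F − 1)·T₀ = (2.19786 − 1) × 290 = 347 K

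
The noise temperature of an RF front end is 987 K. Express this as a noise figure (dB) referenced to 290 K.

F = 1 + T_e/T₀ = 1 + 987/290 = 4.40345
NF = 10 log₁₀(4.40345) = 6.44 dB

6.44 dB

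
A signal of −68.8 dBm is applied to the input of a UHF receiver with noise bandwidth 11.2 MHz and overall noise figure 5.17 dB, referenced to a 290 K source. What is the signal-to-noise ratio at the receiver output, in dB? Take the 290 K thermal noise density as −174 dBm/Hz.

Noise floor: N = −174 + 10 log₁₀(B) + NF
10 log₁₀(1.12×10⁷) = 70.49 dB
N = −174 + 70.49 + 5.17 = −98.34 dBm
SNR = P_sig − N = −68.8 − (−98.34) = 29.54 dB → 29.5 dB

29.5 dB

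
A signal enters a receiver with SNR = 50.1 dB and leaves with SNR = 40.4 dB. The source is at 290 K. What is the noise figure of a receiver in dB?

9.7 dB

NF (dB) = SNR_in(dB) − SNR_out(dB) when the source is at T₀
NF = 50.1 − 40.4 = 9.7 dB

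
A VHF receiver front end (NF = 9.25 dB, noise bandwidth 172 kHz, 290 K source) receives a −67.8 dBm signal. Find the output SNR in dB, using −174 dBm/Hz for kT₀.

Noise floor: N = −174 + 10 log₁₀(B) + NF
10 log₁₀(1.72×10⁵) = 52.36 dB
N = −174 + 52.36 + 9.25 = −112.39 dBm
SNR = P_sig − N = −67.8 − (−112.39) = 44.59 dB → 44.6 dB

44.6 dB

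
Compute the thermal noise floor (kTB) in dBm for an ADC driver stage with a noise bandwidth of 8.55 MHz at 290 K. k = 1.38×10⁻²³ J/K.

P_n = kTB = 1.38×10⁻²³ × 290 × 8.55×10⁶ = 3.42×10⁻¹⁴ W
In dBm: 10 log₁₀(3.42×10⁻¹⁴ / 10⁻³) = −104.7 dBm

−104.7 dBm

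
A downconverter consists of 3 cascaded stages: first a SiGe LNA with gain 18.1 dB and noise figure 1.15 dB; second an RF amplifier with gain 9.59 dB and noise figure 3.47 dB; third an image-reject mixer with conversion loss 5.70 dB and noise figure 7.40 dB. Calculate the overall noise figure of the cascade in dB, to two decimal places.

1.24 dB

Convert to linear (a loss of L dB is a gain of −L dB): F_i = 10^(NF_i/10), G_i = 10^(G_i,dB/10)
  Stage 1: F_1 = 10^(1.15/10) = 1.303, G_1 = 10^(18.1/10) = 64.57
  Stage 2: F_2 = 10^(3.47/10) = 2.223, G_2 = 10^(9.59/10) = 9.099
  Stage 3: F_3 = 10^(7.40/10) = 5.495, G_3 = 10^(−5.70/10) = 0.2692
Friis cascade:
  F = 1.303 + (2.223 − 1)/64.57 + (5.495 − 1)/587.5 = 1.330
NF = 10 log₁₀(1.330) = 1.24 dB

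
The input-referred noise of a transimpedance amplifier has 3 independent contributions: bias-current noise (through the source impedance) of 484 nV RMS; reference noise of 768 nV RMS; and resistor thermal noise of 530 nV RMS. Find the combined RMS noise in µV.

1.05 µV

Uncorrelated sources add in power (mean-square): V_tot = √(ΣV_i²)
V_tot = √[(4.84×10⁻⁷)² + (7.68×10⁻⁷)² + (5.30×10⁻⁷)²] = 1.05×10⁻⁶ V = 1.05 µV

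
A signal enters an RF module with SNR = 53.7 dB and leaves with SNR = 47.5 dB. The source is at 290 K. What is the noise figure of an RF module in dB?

6.2 dB

NF (dB) = SNR_in(dB) − SNR_out(dB) when the source is at T₀
NF = 53.7 − 47.5 = 6.2 dB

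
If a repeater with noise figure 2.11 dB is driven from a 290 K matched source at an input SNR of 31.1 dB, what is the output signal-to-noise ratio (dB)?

By definition F = SNR_in/SNR_out, so in dB: SNR_out = SNR_in − NF
SNR_out = 31.1 − 2.11 = 28.99 dB

28.99 dB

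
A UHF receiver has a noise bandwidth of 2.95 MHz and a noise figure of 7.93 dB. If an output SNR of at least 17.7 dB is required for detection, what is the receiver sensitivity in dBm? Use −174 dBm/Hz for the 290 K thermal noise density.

Sensitivity = −174 + 10 log₁₀(B) + NF + SNR_min
= −174 + 64.7 + 7.93 + 17.7
= −83.67 dBm → −83.7 dBm

−83.7 dBm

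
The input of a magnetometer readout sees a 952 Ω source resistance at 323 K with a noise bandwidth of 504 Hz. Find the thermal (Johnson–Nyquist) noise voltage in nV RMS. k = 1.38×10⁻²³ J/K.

92.5 nV

V_n = √(4kTRB)
4kTRB = 4 × 1.38×10⁻²³ × 323 × 9.52×10² × 5.04×10² = 8.55×10⁻¹⁵ V²
V_n = √(8.55×10⁻¹⁵) = 9.25×10⁻⁸ V = 92.5 nV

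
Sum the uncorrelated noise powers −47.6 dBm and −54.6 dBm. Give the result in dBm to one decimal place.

−46.8 dBm

Convert to linear, add, convert back:
P₁ = 1.74×10⁻⁸ W, P₂ = 3.47×10⁻⁹ W
P_tot = 2.08×10⁻⁸ W → 10 log₁₀(P_tot / 10⁻³) = −46.8 dBm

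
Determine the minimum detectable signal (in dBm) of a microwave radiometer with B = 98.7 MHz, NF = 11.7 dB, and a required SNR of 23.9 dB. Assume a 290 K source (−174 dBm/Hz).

Sensitivity = −174 + 10 log₁₀(B) + NF + SNR_min
= −174 + 79.94 + 11.7 + 23.9
= −58.46 dBm → −58.5 dBm

−58.5 dBm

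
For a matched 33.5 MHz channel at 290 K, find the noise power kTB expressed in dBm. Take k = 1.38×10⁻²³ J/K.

P_n = kTB = 1.38×10⁻²³ × 290 × 3.35×10⁷ = 1.34×10⁻¹³ W
In dBm: 10 log₁₀(1.34×10⁻¹³ / 10⁻³) = −98.7 dBm

−98.7 dBm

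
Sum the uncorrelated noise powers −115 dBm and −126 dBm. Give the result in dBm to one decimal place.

Convert to linear, add, convert back:
P₁ = 3.16×10⁻¹⁵ W, P₂ = 2.51×10⁻¹⁶ W
P_tot = 3.41×10⁻¹⁵ W → 10 log₁₀(P_tot / 10⁻³) = −114.7 dBm

−114.7 dBm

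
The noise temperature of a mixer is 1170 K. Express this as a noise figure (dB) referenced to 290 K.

F = 1 + T_e/T₀ = 1 + 1170/290 = 5.03448
NF = 10 log₁₀(5.03448) = 7.02 dB

7.02 dB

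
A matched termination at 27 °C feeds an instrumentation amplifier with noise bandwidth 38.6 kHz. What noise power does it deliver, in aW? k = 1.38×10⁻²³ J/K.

160 aW

T = 27 °C + 273.15 = 300.15 K
P_n = kTB = 1.38×10⁻²³ × 300.15 × 3.86×10⁴ = 1.60×10⁻¹⁶ W = 160 aW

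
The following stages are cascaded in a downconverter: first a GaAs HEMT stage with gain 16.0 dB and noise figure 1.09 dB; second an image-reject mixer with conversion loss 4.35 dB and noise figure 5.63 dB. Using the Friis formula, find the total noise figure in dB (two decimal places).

1.31 dB

Convert to linear (a loss of L dB is a gain of −L dB): F_i = 10^(NF_i/10), G_i = 10^(G_i,dB/10)
  Stage 1: F_1 = 10^(1.09/10) = 1.285, G_1 = 10^(16.0/10) = 39.81
  Stage 2: F_2 = 10^(5.63/10) = 3.656, G_2 = 10^(−4.35/10) = 0.3673
Friis cascade:
  F = 1.285 + (3.656 − 1)/39.81 = 1.352
NF = 10 log₁₀(1.352) = 1.31 dB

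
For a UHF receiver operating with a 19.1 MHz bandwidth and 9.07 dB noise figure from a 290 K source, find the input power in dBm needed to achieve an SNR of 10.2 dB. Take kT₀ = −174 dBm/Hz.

−81.9 dBm

Sensitivity = −174 + 10 log₁₀(B) + NF + SNR_min
= −174 + 72.81 + 9.07 + 10.2
= −81.92 dBm → −81.9 dBm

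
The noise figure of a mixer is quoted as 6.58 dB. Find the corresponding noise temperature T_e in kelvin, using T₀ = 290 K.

1029 K

F = 10^(6.58/10) = 4.54988
T_e = (F − 1)·T₀ = (4.54988 − 1) × 290 = 1029 K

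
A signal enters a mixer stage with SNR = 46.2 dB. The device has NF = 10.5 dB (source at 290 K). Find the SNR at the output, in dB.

35.7 dB

By definition F = SNR_in/SNR_out, so in dB: SNR_out = SNR_in − NF
SNR_out = 46.2 − 10.5 = 35.7 dB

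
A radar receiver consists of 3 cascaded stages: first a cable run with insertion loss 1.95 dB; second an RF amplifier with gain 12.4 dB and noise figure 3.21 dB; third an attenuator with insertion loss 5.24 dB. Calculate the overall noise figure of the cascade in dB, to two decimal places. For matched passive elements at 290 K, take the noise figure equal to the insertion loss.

5.43 dB

Convert to linear (a loss of L dB is a gain of −L dB): F_i = 10^(NF_i/10), G_i = 10^(G_i,dB/10)
  Stage 1: F_1 = 10^(1.95/10) = 1.567, G_1 = 10^(−1.95/10) = 0.6383
  Stage 2: F_2 = 10^(3.21/10) = 2.094, G_2 = 10^(12.4/10) = 17.38
  Stage 3: F_3 = 10^(5.24/10) = 3.342, G_3 = 10^(−5.24/10) = 0.2992
Friis cascade:
  F = 1.567 + (2.094 − 1)/0.6383 + (3.342 − 1)/11.09 = 3.492
NF = 10 log₁₀(3.492) = 5.43 dB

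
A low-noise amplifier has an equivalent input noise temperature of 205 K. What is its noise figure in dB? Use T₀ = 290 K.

2.32 dB

F = 1 + T_e/T₀ = 1 + 205/290 = 1.7069
NF = 10 log₁₀(1.7069) = 2.32 dB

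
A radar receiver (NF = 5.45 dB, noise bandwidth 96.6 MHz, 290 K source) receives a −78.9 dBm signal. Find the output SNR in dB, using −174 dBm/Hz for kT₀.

Noise floor: N = −174 + 10 log₁₀(B) + NF
10 log₁₀(9.66×10⁷) = 79.85 dB
N = −174 + 79.85 + 5.45 = −88.70 dBm
SNR = P_sig − N = −78.9 − (−88.70) = 9.80 dB → 9.8 dB

9.8 dB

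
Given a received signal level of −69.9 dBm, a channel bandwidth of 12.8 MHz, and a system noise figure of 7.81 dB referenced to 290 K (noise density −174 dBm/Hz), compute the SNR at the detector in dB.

Noise floor: N = −174 + 10 log₁₀(B) + NF
10 log₁₀(1.28×10⁷) = 71.07 dB
N = −174 + 71.07 + 7.81 = −95.12 dBm
SNR = P_sig − N = −69.9 − (−95.12) = 25.22 dB → 25.2 dB

25.2 dB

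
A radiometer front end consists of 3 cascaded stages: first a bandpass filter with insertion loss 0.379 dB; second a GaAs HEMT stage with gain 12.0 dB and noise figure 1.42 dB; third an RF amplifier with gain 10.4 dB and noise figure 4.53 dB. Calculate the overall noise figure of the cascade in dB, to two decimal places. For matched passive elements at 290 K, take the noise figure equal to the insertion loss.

2.15 dB

Convert to linear (a loss of L dB is a gain of −L dB): F_i = 10^(NF_i/10), G_i = 10^(G_i,dB/10)
  Stage 1: F_1 = 10^(0.379/10) = 1.091, G_1 = 10^(−0.379/10) = 0.9164
  Stage 2: F_2 = 10^(1.42/10) = 1.387, G_2 = 10^(12.0/10) = 15.85
  Stage 3: F_3 = 10^(4.53/10) = 2.838, G_3 = 10^(10.4/10) = 10.96
Friis cascade:
  F = 1.091 + (1.387 − 1)/0.9164 + (2.838 − 1)/14.52 = 1.640
NF = 10 log₁₀(1.640) = 2.15 dB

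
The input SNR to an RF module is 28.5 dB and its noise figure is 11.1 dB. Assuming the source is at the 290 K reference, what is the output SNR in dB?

By definition F = SNR_in/SNR_out, so in dB: SNR_out = SNR_in − NF
SNR_out = 28.5 − 11.1 = 17.4 dB

17.4 dB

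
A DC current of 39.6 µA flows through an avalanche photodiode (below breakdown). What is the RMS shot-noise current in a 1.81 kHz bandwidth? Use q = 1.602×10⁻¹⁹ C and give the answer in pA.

I_n = √(2qI·B)
2qI·B = 2 × 1.602×10⁻¹⁹ × 3.96×10⁻⁵ × 1.81×10³ = 2.30×10⁻²⁰ A²
I_n = √(2.30×10⁻²⁰) = 1.52×10⁻¹⁰ A = 152 pA

152 pA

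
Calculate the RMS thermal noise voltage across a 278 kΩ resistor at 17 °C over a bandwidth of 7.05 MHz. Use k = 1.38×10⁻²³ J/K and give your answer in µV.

T = 17 °C + 273.15 = 290.15 K
V_n = √(4kTRB)
4kTRB = 4 × 1.38×10⁻²³ × 290.15 × 2.78×10⁵ × 7.05×10⁶ = 3.14×10⁻⁸ V²
V_n = √(3.14×10⁻⁸) = 1.77×10⁻⁴ V = 177 µV

177 µV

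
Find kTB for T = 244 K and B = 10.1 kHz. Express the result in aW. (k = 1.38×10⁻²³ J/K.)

P_n = kTB = 1.38×10⁻²³ × 244 × 1.01×10⁴ = 3.40×10⁻¹⁷ W = 34.0 aW

34.0 aW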